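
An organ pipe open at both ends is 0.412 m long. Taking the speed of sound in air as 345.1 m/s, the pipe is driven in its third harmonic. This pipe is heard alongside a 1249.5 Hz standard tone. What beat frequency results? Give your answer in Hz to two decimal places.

6.93 Hz

Open pipe: f_n = n·v/(2L) = 3·345.1/(2·0.412) = 1256.4320 Hz.
f_beat = |1256.4320 − 1249.5| = 6.93 Hz.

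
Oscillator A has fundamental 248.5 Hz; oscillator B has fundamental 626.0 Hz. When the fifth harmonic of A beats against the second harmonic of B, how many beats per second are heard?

Fifth harmonic of the first: 5·248.5 = 1242.5 Hz.
Second harmonic of the second: 2·626.0 = 1252.0 Hz.
f_beat = |1242.5 − 1252.0| = 9.5 Hz.

9.5 Hz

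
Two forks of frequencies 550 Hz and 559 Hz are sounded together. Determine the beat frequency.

9 Hz

Beats arise from superposition of two nearby frequencies; the beat rate is |f₁ − f₂|.
|550 − 559| = 9 Hz.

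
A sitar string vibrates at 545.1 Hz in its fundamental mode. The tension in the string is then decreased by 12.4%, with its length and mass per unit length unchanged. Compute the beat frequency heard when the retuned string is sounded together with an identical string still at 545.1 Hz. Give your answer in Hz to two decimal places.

For a string, f ∝ √T, so the new frequency is 545.1·√0.876 = 510.1856 Hz.
f_beat = |510.1856 − 545.1| = 34.91 Hz.

34.91 Hz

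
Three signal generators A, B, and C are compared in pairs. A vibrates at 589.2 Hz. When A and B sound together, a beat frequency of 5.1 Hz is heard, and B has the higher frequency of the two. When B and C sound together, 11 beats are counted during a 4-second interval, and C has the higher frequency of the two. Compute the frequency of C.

597.05 Hz

B is above A, so f_B = 589.2 + 5.1 = 594.3 Hz.
B–C: Beat frequency = 11/4 = 2.75 Hz.
C is above B, so f_C = 594.3 + 2.75 = 597.05 Hz.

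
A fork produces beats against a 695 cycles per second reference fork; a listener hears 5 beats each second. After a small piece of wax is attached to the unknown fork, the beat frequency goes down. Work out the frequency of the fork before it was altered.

|f − 695| = 5, so the fork was at either 690 Hz or 700 Hz.
Loading a fork with wax lowers its frequency; the adjustment lowers the fork's frequency.
The beat rate fell, so the adjustment moved the fork toward 695 Hz — it must have started above the reference.

700 Hz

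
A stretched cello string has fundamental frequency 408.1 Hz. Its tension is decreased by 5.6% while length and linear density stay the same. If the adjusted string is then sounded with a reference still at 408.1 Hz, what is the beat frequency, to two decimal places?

For a string, f ∝ √T, so the new frequency is 408.1·√0.944 = 396.5086 Hz.
f_beat = |396.5086 − 408.1| = 11.59 Hz.

11.59 Hz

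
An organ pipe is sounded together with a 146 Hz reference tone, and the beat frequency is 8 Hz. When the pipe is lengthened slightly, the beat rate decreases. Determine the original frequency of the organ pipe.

|f − 146| = 8, so the organ pipe was at either 138 Hz or 154 Hz.
A longer pipe has a lower fundamental; the adjustment lowers the organ pipe's frequency.
The beat rate fell, so the adjustment moved the organ pipe toward 146 Hz — it must have started above the reference.

154 Hz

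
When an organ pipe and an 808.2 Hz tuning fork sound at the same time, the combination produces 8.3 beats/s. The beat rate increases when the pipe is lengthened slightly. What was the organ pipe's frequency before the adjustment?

799.9 Hz

|f − 808.2| = 8.3, so the organ pipe was at either 799.9 Hz or 816.5 Hz.
A longer pipe has a lower fundamental; the adjustment lowers the organ pipe's frequency.
The beat rate rose, so the adjustment moved the organ pipe further from 808.2 Hz — it was already below the reference.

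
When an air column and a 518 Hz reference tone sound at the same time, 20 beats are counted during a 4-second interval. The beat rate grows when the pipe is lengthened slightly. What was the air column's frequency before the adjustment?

Beat frequency = 20/4 = 5 Hz.
|f − 518| = 5, so the air column was at either 513 Hz or 523 Hz.
A longer pipe has a lower fundamental; the adjustment lowers the air column's frequency.
The beat rate rose, so the adjustment moved the air column further from 518 Hz — it was already below the reference.

513 Hz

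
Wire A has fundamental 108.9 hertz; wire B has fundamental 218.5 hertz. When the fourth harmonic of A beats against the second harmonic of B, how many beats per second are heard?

Fourth harmonic of the first: 4·108.9 = 435.6 Hz.
Second harmonic of the second: 2·218.5 = 437.0 Hz.
f_beat = |435.6 − 437.0| = 1.4 Hz.

1.4 Hz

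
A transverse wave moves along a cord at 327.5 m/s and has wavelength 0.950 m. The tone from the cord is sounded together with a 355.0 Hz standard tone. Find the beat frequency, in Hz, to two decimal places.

Source frequency f = v/λ = 327.5/0.950 = 344.7368 Hz.
f_beat = |344.7368 − 355.0| = 10.26 Hz.

10.26 Hz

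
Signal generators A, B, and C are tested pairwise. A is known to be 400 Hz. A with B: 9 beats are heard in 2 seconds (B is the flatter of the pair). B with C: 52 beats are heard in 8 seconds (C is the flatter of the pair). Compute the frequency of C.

A–B: Beat frequency = 9/2 = 4.5 Hz.
B is below A, so f_B = 400 − 4.5 = 395.5 Hz.
B–C: Beat frequency = 52/8 = 6.5 Hz.
C is below B, so f_C = 395.5 − 6.5 = 389 Hz.

389 Hz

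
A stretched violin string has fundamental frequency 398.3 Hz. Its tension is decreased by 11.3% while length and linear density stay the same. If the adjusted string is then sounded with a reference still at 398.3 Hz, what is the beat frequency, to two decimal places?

For a string, f ∝ √T, so the new frequency is 398.3·√0.887 = 375.1216 Hz.
f_beat = |375.1216 − 398.3| = 23.18 Hz.

23.18 Hz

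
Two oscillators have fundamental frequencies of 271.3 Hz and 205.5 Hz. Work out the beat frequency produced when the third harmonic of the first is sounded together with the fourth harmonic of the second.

8.1 Hz

Third harmonic of the first: 3·271.3 = 813.9 Hz.
Fourth harmonic of the second: 4·205.5 = 822.0 Hz.
f_beat = |813.9 − 822.0| = 8.1 Hz.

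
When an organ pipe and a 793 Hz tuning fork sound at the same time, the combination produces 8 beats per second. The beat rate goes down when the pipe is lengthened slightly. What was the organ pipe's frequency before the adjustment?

|f − 793| = 8, so the organ pipe was at either 785 Hz or 801 Hz.
A longer pipe has a lower fundamental; the adjustment lowers the organ pipe's frequency.
The beat rate fell, so the adjustment moved the organ pipe toward 793 Hz — it must have started above the reference.

801 Hz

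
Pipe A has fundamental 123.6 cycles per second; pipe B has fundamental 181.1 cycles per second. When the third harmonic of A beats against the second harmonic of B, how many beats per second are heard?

Third harmonic of the first: 3·123.6 = 370.8 Hz.
Second harmonic of the second: 2·181.1 = 362.2 Hz.
f_beat = |370.8 − 362.2| = 8.6 Hz.

8.6 Hz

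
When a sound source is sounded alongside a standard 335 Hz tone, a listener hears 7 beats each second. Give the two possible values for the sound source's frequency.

|f − 335| = 7, so f = 335 ± 7.

328 Hz or 342 Hz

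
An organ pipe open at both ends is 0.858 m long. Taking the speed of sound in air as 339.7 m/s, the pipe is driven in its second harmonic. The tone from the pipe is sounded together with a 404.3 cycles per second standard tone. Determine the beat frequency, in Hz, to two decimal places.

Open pipe: f_n = n·v/(2L) = 2·339.7/(2·0.858) = 395.9207 Hz.
f_beat = |395.9207 − 404.3| = 8.38 Hz.

8.38 Hz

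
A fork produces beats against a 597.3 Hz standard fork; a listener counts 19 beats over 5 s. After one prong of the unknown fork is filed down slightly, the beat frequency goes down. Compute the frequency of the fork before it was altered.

Beat frequency = 19/5 = 3.8 Hz.
|f − 597.3| = 3.8, so the fork was at either 593.5 Hz or 601.1 Hz.
Filing a prong removes mass and raises the fork's frequency; the adjustment raises the fork's frequency.
The beat rate fell, so the adjustment moved the fork toward 597.3 Hz — it must have started below the reference.

593.5 Hz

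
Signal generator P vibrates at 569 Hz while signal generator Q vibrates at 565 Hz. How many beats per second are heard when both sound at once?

Beats arise from superposition of two nearby frequencies; the beat rate is |f₁ − f₂|.
|569 − 565| = 4 Hz.

4 Hz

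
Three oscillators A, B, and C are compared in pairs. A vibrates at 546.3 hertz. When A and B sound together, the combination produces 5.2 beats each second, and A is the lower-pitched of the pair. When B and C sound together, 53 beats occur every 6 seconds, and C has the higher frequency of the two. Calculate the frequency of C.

560.3333 Hz

B is above A, so f_B = 546.3 + 5.2 = 551.5 Hz.
B–C: Beat frequency = 53/6 = 8.8333 Hz.
C is above B, so f_C = 551.5 + 8.8333 = 560.3333 Hz.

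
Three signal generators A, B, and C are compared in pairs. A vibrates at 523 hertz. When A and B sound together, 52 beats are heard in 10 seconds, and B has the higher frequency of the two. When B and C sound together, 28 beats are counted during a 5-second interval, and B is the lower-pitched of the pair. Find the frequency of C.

A–B: Beat frequency = 52/10 = 5.2 Hz.
B is above A, so f_B = 523 + 5.2 = 528.2 Hz.
B–C: Beat frequency = 28/5 = 5.6 Hz.
C is above B, so f_C = 528.2 + 5.6 = 533.8 Hz.

533.8 Hz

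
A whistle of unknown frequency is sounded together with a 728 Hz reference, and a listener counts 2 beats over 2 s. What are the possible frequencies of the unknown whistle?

Beat frequency = 2/2 = 1 Hz.
|f − 728| = 1, so f = 728 ± 1.

727 Hz or 729 Hz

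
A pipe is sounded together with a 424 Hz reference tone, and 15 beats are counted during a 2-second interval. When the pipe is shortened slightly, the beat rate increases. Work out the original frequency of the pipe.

Beat frequency = 15/2 = 7.5 Hz.
|f − 424| = 7.5, so the pipe was at either 416.5 Hz or 431.5 Hz.
A shorter pipe has a higher fundamental; the adjustment raises the pipe's frequency.
The beat rate rose, so the adjustment moved the pipe further from 424 Hz — it was already above the reference.

431.5 Hz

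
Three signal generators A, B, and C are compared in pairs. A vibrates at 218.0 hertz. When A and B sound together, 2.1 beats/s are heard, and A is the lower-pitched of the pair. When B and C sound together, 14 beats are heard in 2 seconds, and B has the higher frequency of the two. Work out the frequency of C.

213.1 Hz

B is above A, so f_B = 218.0 + 2.1 = 220.1 Hz.
B–C: Beat frequency = 14/2 = 7 Hz.
C is below B, so f_C = 220.1 − 7 = 213.1 Hz.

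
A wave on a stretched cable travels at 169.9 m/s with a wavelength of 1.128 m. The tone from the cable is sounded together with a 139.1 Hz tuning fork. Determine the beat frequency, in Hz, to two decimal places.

11.52 Hz

Source frequency f = v/λ = 169.9/1.128 = 150.6206 Hz.
f_beat = |150.6206 − 139.1| = 11.52 Hz.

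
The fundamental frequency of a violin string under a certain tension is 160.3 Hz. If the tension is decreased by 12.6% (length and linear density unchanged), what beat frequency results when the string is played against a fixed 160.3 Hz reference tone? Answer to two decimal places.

For a string, f ∝ √T, so the new frequency is 160.3·√0.874 = 149.8612 Hz.
f_beat = |149.8612 − 160.3| = 10.44 Hz.

10.44 Hz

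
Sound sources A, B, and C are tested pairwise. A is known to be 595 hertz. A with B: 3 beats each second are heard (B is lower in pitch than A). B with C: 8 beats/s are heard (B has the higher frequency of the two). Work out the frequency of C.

B is below A, so f_B = 595 − 3 = 592 Hz.
C is below B, so f_C = 592 − 8 = 584 Hz.

584 Hz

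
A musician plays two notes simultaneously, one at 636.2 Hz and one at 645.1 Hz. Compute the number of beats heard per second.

Beats arise from superposition of two nearby frequencies; the beat rate is |f₁ − f₂|.
|636.2 − 645.1| = 8.9 Hz.

8.9 Hz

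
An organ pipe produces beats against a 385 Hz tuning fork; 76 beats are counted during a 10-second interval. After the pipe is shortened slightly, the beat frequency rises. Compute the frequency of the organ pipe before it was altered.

392.6 Hz

Beat frequency = 76/10 = 7.6 Hz.
|f − 385| = 7.6, so the organ pipe was at either 377.4 Hz or 392.6 Hz.
A shorter pipe has a higher fundamental; the adjustment raises the organ pipe's frequency.
The beat rate rose, so the adjustment moved the organ pipe further from 385 Hz — it was already above the reference.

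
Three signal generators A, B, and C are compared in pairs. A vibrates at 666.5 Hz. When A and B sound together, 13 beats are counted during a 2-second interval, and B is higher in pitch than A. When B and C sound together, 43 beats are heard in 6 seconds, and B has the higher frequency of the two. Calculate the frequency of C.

665.8333 Hz

A–B: Beat frequency = 13/2 = 6.5 Hz.
B is above A, so f_B = 666.5 + 6.5 = 673 Hz.
B–C: Beat frequency = 43/6 = 7.1667 Hz.
C is below B, so f_C = 673 − 7.1667 = 665.8333 Hz.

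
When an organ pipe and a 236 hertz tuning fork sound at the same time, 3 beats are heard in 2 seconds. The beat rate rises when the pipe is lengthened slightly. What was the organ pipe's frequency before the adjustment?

Beat frequency = 3/2 = 1.5 Hz.
|f − 236| = 1.5, so the organ pipe was at either 234.5 Hz or 237.5 Hz.
A longer pipe has a lower fundamental; the adjustment lowers the organ pipe's frequency.
The beat rate rose, so the adjustment moved the organ pipe further from 236 Hz — it was already below the reference.

234.5 Hz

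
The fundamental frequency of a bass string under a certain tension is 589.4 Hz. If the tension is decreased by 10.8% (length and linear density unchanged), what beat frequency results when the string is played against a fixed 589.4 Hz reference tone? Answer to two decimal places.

For a string, f ∝ √T, so the new frequency is 589.4·√0.892 = 556.6633 Hz.
f_beat = |556.6633 − 589.4| = 32.74 Hz.

32.74 Hz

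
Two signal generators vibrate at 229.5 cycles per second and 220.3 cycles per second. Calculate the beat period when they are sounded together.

0.109 s

f_beat = |229.5 − 220.3| = 9.2 Hz.
Beat period T = 1 / f_beat = 1 / 9.2 s.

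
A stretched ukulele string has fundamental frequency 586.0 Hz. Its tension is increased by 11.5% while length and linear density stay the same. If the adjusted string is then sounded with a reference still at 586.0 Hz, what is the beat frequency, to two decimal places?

32.78 Hz

For a string, f ∝ √T, so the new frequency is 586.0·√1.115 = 618.7783 Hz.
f_beat = |618.7783 − 586.0| = 32.78 Hz.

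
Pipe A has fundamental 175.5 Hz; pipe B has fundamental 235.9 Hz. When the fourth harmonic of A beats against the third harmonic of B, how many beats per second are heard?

Fourth harmonic of the first: 4·175.5 = 702.0 Hz.
Third harmonic of the second: 3·235.9 = 707.7 Hz.
f_beat = |702.0 − 707.7| = 5.7 Hz.

5.7 Hz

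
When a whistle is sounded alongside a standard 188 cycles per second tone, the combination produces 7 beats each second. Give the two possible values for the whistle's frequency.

181 Hz or 195 Hz

|f − 188| = 7, so f = 188 ± 7.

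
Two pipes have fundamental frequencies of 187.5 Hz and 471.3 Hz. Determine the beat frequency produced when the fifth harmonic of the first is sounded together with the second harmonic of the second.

5.1 Hz

Fifth harmonic of the first: 5·187.5 = 937.5 Hz.
Second harmonic of the second: 2·471.3 = 942.6 Hz.
f_beat = |937.5 − 942.6| = 5.1 Hz.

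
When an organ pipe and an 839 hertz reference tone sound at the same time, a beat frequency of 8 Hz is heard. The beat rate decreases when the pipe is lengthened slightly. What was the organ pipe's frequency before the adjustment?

847 Hz

|f − 839| = 8, so the organ pipe was at either 831 Hz or 847 Hz.
A longer pipe has a lower fundamental; the adjustment lowers the organ pipe's frequency.
The beat rate fell, so the adjustment moved the organ pipe toward 839 Hz — it must have started above the reference.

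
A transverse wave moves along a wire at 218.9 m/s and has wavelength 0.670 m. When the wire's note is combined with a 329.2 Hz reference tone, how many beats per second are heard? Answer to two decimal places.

Source frequency f = v/λ = 218.9/0.670 = 326.7164 Hz.
f_beat = |326.7164 − 329.2| = 2.48 Hz.

2.48 Hz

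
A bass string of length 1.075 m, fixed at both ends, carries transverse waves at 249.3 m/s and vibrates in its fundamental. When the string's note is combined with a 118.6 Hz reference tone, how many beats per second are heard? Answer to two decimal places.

For a string fixed at both ends, f_n = n·v/(2L) = 1·249.3/(2·1.075) = 115.9535 Hz.
f_beat = |115.9535 − 118.6| = 2.65 Hz.

2.65 Hz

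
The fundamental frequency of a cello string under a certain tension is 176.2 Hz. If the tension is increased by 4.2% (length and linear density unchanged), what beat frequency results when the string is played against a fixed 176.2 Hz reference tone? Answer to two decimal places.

For a string, f ∝ √T, so the new frequency is 176.2·√1.042 = 179.8621 Hz.
f_beat = |179.8621 − 176.2| = 3.66 Hz.

3.66 Hz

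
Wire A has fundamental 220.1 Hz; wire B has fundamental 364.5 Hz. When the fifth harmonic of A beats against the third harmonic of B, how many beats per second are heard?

Fifth harmonic of the first: 5·220.1 = 1100.5 Hz.
Third harmonic of the second: 3·364.5 = 1093.5 Hz.
f_beat = |1100.5 − 1093.5| = 7.0 Hz.

7.0 Hz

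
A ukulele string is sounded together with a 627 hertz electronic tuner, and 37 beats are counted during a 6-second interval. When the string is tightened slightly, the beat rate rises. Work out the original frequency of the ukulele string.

633.1667 Hz

Beat frequency = 37/6 = 6.1667 Hz.
|f − 627| = 6.1667, so the ukulele string was at either 620.8333 Hz or 633.1667 Hz.
Increasing tension raises a string's frequency; the adjustment raises the ukulele string's frequency.
The beat rate rose, so the adjustment moved the ukulele string further from 627 Hz — it was already above the reference.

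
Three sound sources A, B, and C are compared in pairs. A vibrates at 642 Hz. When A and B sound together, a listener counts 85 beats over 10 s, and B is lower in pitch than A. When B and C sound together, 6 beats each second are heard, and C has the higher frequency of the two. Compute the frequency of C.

639.5 Hz

A–B: Beat frequency = 85/10 = 8.5 Hz.
B is below A, so f_B = 642 − 8.5 = 633.5 Hz.
C is above B, so f_C = 633.5 + 6 = 639.5 Hz.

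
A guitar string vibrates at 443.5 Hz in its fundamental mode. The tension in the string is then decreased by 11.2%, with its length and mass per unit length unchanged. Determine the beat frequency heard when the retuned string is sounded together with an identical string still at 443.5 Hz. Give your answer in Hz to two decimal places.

For a string, f ∝ √T, so the new frequency is 443.5·√0.888 = 417.9267 Hz.
f_beat = |417.9267 − 443.5| = 25.57 Hz.

25.57 Hz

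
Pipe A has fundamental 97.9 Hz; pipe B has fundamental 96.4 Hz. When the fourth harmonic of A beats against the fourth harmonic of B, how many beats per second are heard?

Fourth harmonic of the first: 4·97.9 = 391.6 Hz.
Fourth harmonic of the second: 4·96.4 = 385.6 Hz.
f_beat = |391.6 − 385.6| = 6.0 Hz.

6.0 Hz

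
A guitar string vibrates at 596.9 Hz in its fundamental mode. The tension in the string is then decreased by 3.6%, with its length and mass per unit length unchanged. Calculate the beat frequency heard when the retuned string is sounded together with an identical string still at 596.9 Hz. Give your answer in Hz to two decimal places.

For a string, f ∝ √T, so the new frequency is 596.9·√0.964 = 586.0573 Hz.
f_beat = |586.0573 − 596.9| = 10.84 Hz.

10.84 Hz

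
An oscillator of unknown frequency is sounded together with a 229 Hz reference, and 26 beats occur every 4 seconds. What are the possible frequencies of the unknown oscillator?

222.5 Hz or 235.5 Hz

Beat frequency = 26/4 = 6.5 Hz.
|f − 229| = 6.5, so f = 229 ± 6.5.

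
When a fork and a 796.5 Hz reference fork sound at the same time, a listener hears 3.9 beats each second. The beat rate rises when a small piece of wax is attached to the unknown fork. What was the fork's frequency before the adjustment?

|f − 796.5| = 3.9, so the fork was at either 792.6 Hz or 800.4 Hz.
Loading a fork with wax lowers its frequency; the adjustment lowers the fork's frequency.
The beat rate rose, so the adjustment moved the fork further from 796.5 Hz — it was already below the reference.

792.6 Hz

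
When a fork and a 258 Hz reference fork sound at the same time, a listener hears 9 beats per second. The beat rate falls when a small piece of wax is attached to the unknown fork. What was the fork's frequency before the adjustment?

267 Hz

|f − 258| = 9, so the fork was at either 249 Hz or 267 Hz.
Loading a fork with wax lowers its frequency; the adjustment lowers the fork's frequency.
The beat rate fell, so the adjustment moved the fork toward 258 Hz — it must have started above the reference.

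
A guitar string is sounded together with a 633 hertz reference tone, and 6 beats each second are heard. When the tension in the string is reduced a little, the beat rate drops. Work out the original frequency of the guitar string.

|f − 633| = 6, so the guitar string was at either 627 Hz or 639 Hz.
Lower tension means lower frequency; the adjustment lowers the guitar string's frequency.
The beat rate fell, so the adjustment moved the guitar string toward 633 Hz — it must have started above the reference.

639 Hz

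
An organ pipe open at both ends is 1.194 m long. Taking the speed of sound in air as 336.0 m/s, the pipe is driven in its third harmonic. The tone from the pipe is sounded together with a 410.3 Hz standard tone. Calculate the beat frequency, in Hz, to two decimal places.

Open pipe: f_n = n·v/(2L) = 3·336.0/(2·1.194) = 422.1106 Hz.
f_beat = |422.1106 − 410.3| = 11.81 Hz.

11.81 Hz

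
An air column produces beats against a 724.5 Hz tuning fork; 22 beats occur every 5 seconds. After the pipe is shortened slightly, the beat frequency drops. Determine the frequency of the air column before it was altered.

Beat frequency = 22/5 = 4.4 Hz.
|f − 724.5| = 4.4, so the air column was at either 720.1 Hz or 728.9 Hz.
A shorter pipe has a higher fundamental; the adjustment raises the air column's frequency.
The beat rate fell, so the adjustment moved the air column toward 724.5 Hz — it must have started below the reference.

720.1 Hz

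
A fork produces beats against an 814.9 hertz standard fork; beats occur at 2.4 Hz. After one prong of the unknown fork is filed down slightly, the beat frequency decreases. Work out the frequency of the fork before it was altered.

|f − 814.9| = 2.4, so the fork was at either 812.5 Hz or 817.3 Hz.
Filing a prong removes mass and raises the fork's frequency; the adjustment raises the fork's frequency.
The beat rate fell, so the adjustment moved the fork toward 814.9 Hz — it must have started below the reference.

812.5 Hz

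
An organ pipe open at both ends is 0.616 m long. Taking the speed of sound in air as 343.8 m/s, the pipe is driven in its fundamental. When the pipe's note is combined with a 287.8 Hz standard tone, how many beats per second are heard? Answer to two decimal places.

8.74 Hz

Open pipe: f_n = n·v/(2L) = 1·343.8/(2·0.616) = 279.0584 Hz.
f_beat = |279.0584 − 287.8| = 8.74 Hz.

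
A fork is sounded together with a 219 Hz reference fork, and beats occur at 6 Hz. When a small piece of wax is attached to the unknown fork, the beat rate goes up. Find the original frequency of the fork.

|f − 219| = 6, so the fork was at either 213 Hz or 225 Hz.
Loading a fork with wax lowers its frequency; the adjustment lowers the fork's frequency.
The beat rate rose, so the adjustment moved the fork further from 219 Hz — it was already below the reference.

213 Hz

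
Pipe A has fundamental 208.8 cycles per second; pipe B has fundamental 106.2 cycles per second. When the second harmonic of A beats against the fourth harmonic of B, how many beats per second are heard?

7.2 Hz

Second harmonic of the first: 2·208.8 = 417.6 Hz.
Fourth harmonic of the second: 4·106.2 = 424.8 Hz.
f_beat = |417.6 − 424.8| = 7.2 Hz.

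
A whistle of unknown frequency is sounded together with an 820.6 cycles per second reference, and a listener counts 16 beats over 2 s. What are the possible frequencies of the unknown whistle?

812.6 Hz or 828.6 Hz

Beat frequency = 16/2 = 8 Hz.
|f − 820.6| = 8, so f = 820.6 ± 8.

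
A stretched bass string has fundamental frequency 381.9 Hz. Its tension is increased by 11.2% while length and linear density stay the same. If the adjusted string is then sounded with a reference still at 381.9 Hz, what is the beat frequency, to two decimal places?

For a string, f ∝ √T, so the new frequency is 381.9·√1.112 = 402.7189 Hz.
f_beat = |402.7189 − 381.9| = 20.82 Hz.

20.82 Hz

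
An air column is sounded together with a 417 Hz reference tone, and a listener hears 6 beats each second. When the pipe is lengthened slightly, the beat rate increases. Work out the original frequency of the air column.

411 Hz

|f − 417| = 6, so the air column was at either 411 Hz or 423 Hz.
A longer pipe has a lower fundamental; the adjustment lowers the air column's frequency.
The beat rate rose, so the adjustment moved the air column further from 417 Hz — it was already below the reference.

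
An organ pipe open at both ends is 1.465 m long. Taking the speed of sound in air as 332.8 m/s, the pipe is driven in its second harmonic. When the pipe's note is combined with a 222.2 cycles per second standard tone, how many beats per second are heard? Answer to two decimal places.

Open pipe: f_n = n·v/(2L) = 2·332.8/(2·1.465) = 227.1672 Hz.
f_beat = |227.1672 − 222.2| = 4.97 Hz.

4.97 Hz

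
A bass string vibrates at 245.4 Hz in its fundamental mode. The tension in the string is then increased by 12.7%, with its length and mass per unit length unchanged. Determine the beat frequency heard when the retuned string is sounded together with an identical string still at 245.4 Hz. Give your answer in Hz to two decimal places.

For a string, f ∝ √T, so the new frequency is 245.4·√1.127 = 260.5173 Hz.
f_beat = |260.5173 − 245.4| = 15.12 Hz.

15.12 Hz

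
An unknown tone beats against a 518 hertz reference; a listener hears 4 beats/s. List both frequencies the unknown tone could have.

|f − 518| = 4, so f = 518 ± 4.

514 Hz or 522 Hz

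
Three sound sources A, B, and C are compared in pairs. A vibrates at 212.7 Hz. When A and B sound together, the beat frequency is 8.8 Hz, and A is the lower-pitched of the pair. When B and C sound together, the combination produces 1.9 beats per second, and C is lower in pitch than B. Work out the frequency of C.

B is above A, so f_B = 212.7 + 8.8 = 221.5 Hz.
C is below B, so f_C = 221.5 − 1.9 = 219.6 Hz.

219.6 Hz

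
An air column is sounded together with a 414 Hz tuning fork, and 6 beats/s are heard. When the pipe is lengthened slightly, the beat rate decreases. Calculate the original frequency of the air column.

|f − 414| = 6, so the air column was at either 408 Hz or 420 Hz.
A longer pipe has a lower fundamental; the adjustment lowers the air column's frequency.
The beat rate fell, so the adjustment moved the air column toward 414 Hz — it must have started above the reference.

420 Hz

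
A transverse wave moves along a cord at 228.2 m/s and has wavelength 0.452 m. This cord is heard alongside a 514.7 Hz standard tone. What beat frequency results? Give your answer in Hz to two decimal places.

9.83 Hz

Source frequency f = v/λ = 228.2/0.452 = 504.8673 Hz.
f_beat = |504.8673 − 514.7| = 9.83 Hz.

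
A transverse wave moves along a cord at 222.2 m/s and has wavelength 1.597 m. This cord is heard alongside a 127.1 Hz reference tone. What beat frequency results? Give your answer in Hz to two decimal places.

12.04 Hz

Source frequency f = v/λ = 222.2/1.597 = 139.1359 Hz.
f_beat = |139.1359 − 127.1| = 12.04 Hz.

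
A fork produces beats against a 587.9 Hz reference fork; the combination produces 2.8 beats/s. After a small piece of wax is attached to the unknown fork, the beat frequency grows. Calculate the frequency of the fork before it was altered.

|f − 587.9| = 2.8, so the fork was at either 585.1 Hz or 590.7 Hz.
Loading a fork with wax lowers its frequency; the adjustment lowers the fork's frequency.
The beat rate rose, so the adjustment moved the fork further from 587.9 Hz — it was already below the reference.

585.1 Hz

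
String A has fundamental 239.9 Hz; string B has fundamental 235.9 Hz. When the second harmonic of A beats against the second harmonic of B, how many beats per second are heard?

8.0 Hz

Second harmonic of the first: 2·239.9 = 479.8 Hz.
Second harmonic of the second: 2·235.9 = 471.8 Hz.
f_beat = |479.8 − 471.8| = 8.0 Hz.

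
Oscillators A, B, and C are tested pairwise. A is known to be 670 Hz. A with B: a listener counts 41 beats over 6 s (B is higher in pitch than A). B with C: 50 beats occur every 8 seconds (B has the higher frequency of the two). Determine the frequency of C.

A–B: Beat frequency = 41/6 = 6.8333 Hz.
B is above A, so f_B = 670 + 6.8333 = 676.8333 Hz.
B–C: Beat frequency = 50/8 = 6.25 Hz.
C is below B, so f_C = 676.8333 − 6.25 = 670.5833 Hz.

670.5833 Hz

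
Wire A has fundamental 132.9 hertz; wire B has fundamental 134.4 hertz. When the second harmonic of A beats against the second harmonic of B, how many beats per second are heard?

Second harmonic of the first: 2·132.9 = 265.8 Hz.
Second harmonic of the second: 2·134.4 = 268.8 Hz.
f_beat = |265.8 − 268.8| = 3.0 Hz.

3.0 Hz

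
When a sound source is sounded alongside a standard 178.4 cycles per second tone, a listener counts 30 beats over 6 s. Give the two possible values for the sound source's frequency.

Beat frequency = 30/6 = 5 Hz.
|f − 178.4| = 5, so f = 178.4 ± 5.

173.4 Hz or 183.4 Hz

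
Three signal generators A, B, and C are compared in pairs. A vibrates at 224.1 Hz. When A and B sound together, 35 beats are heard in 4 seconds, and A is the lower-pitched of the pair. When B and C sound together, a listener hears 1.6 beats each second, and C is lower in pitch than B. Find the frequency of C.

A–B: Beat frequency = 35/4 = 8.75 Hz.
B is above A, so f_B = 224.1 + 8.75 = 232.85 Hz.
C is below B, so f_C = 232.85 − 1.6 = 231.25 Hz.

231.25 Hz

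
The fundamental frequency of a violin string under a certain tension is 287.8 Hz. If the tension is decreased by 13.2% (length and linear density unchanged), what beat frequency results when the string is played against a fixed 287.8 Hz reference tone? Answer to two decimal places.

For a string, f ∝ √T, so the new frequency is 287.8·√0.868 = 268.1332 Hz.
f_beat = |268.1332 − 287.8| = 19.67 Hz.

19.67 Hz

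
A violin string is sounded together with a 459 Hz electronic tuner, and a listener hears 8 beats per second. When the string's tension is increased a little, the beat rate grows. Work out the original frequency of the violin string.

|f − 459| = 8, so the violin string was at either 451 Hz or 467 Hz.
Higher tension means higher frequency; the adjustment raises the violin string's frequency.
The beat rate rose, so the adjustment moved the violin string further from 459 Hz — it was already above the reference.

467 Hz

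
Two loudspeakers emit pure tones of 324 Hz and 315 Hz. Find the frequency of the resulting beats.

The beat frequency equals the magnitude of the frequency difference.
|324 − 315| = 9 Hz.

9 Hz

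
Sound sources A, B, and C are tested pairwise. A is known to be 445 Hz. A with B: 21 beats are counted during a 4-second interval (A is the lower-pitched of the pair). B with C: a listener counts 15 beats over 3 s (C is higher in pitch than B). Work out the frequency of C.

455.25 Hz

A–B: Beat frequency = 21/4 = 5.25 Hz.
B is above A, so f_B = 445 + 5.25 = 450.25 Hz.
B–C: Beat frequency = 15/3 = 5 Hz.
C is above B, so f_C = 450.25 + 5 = 455.25 Hz.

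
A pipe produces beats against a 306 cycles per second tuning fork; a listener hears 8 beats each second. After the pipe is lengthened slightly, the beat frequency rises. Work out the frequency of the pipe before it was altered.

|f − 306| = 8, so the pipe was at either 298 Hz or 314 Hz.
A longer pipe has a lower fundamental; the adjustment lowers the pipe's frequency.
The beat rate rose, so the adjustment moved the pipe further from 306 Hz — it was already below the reference.

298 Hz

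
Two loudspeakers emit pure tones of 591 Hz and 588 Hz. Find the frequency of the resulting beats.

3 Hz

Beats arise from superposition of two nearby frequencies; the beat rate is |f₁ − f₂|.
|591 − 588| = 3 Hz.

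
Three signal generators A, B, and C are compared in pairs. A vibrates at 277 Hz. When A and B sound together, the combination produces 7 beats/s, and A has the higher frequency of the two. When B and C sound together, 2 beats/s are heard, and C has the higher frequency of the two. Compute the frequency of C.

272 Hz

B is below A, so f_B = 277 − 7 = 270 Hz.
C is above B, so f_C = 270 + 2 = 272 Hz.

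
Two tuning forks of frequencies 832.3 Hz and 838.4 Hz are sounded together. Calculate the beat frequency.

Beats arise from superposition of two nearby frequencies; the beat rate is |f₁ − f₂|.
|832.3 − 838.4| = 6.1 Hz.

6.1 Hz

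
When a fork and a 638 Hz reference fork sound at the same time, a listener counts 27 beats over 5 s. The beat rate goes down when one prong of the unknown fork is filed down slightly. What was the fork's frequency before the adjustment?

632.6 Hz

Beat frequency = 27/5 = 5.4 Hz.
|f − 638| = 5.4, so the fork was at either 632.6 Hz or 643.4 Hz.
Filing a prong removes mass and raises the fork's frequency; the adjustment raises the fork's frequency.
The beat rate fell, so the adjustment moved the fork toward 638 Hz — it must have started below the reference.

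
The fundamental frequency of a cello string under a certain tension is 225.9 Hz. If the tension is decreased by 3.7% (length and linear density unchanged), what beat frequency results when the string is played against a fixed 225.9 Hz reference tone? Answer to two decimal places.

For a string, f ∝ √T, so the new frequency is 225.9·√0.963 = 221.6815 Hz.
f_beat = |221.6815 − 225.9| = 4.22 Hz.

4.22 Hz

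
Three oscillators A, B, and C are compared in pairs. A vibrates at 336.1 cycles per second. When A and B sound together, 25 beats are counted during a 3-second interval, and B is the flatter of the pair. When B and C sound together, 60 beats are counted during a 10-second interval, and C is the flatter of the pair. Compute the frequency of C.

321.7667 Hz

A–B: Beat frequency = 25/3 = 8.3333 Hz.
B is below A, so f_B = 336.1 − 8.3333 = 327.7667 Hz.
B–C: Beat frequency = 60/10 = 6 Hz.
C is below B, so f_C = 327.7667 − 6 = 321.7667 Hz.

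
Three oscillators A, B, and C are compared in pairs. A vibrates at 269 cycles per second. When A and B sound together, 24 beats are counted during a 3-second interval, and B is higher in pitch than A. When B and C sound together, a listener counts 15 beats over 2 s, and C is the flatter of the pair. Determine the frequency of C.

A–B: Beat frequency = 24/3 = 8 Hz.
B is above A, so f_B = 269 + 8 = 277 Hz.
B–C: Beat frequency = 15/2 = 7.5 Hz.
C is below B, so f_C = 277 − 7.5 = 269.5 Hz.

269.5 Hz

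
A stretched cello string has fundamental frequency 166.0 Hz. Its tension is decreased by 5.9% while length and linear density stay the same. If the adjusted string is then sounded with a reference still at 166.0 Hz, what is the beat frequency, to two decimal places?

For a string, f ∝ √T, so the new frequency is 166.0·√0.941 = 161.0286 Hz.
f_beat = |161.0286 − 166.0| = 4.97 Hz.

4.97 Hz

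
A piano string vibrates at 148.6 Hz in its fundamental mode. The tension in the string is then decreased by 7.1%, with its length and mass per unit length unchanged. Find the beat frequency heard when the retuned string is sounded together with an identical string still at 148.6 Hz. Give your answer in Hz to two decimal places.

For a string, f ∝ √T, so the new frequency is 148.6·√0.929 = 143.2276 Hz.
f_beat = |143.2276 − 148.6| = 5.37 Hz.

5.37 Hz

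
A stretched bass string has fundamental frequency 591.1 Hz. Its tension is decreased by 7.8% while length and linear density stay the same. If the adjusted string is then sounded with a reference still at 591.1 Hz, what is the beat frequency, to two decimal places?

23.52 Hz

For a string, f ∝ √T, so the new frequency is 591.1·√0.922 = 567.5791 Hz.
f_beat = |567.5791 − 591.1| = 23.52 Hz.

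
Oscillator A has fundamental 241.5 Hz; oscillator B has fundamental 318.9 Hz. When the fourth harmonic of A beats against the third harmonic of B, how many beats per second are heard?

Fourth harmonic of the first: 4·241.5 = 966.0 Hz.
Third harmonic of the second: 3·318.9 = 956.7 Hz.
f_beat = |966.0 − 956.7| = 9.3 Hz.

9.3 Hz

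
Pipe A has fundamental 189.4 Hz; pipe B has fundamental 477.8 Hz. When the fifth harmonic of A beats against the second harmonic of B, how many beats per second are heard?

8.6 Hz

Fifth harmonic of the first: 5·189.4 = 947.0 Hz.
Second harmonic of the second: 2·477.8 = 955.6 Hz.
f_beat = |947.0 − 955.6| = 8.6 Hz.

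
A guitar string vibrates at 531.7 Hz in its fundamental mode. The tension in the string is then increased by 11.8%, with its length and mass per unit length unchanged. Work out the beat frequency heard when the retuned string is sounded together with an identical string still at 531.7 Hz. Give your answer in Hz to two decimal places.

30.50 Hz

For a string, f ∝ √T, so the new frequency is 531.7·√1.118 = 562.1958 Hz.
f_beat = |562.1958 − 531.7| = 30.50 Hz.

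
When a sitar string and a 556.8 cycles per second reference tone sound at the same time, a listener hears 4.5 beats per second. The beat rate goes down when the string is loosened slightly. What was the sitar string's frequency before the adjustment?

561.3 Hz

|f − 556.8| = 4.5, so the sitar string was at either 552.3 Hz or 561.3 Hz.
Reducing tension lowers a string's frequency; the adjustment lowers the sitar string's frequency.
The beat rate fell, so the adjustment moved the sitar string toward 556.8 Hz — it must have started above the reference.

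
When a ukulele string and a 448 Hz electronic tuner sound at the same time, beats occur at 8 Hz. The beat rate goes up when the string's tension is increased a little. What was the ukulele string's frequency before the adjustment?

|f − 448| = 8, so the ukulele string was at either 440 Hz or 456 Hz.
Higher tension means higher frequency; the adjustment raises the ukulele string's frequency.
The beat rate rose, so the adjustment moved the ukulele string further from 448 Hz — it was already above the reference.

456 Hz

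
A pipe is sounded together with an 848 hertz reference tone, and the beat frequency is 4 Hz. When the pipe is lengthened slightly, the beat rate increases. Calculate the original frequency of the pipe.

|f − 848| = 4, so the pipe was at either 844 Hz or 852 Hz.
A longer pipe has a lower fundamental; the adjustment lowers the pipe's frequency.
The beat rate rose, so the adjustment moved the pipe further from 848 Hz — it was already below the reference.

844 Hz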